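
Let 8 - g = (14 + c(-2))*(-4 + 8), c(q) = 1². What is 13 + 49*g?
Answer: -2535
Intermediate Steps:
c(q) = 1
g = -52 (g = 8 - (14 + 1)*(-4 + 8) = 8 - 15*4 = 8 - 1*60 = 8 - 60 = -52)
13 + 49*g = 13 + 49*(-52) = 13 - 2548 = -2535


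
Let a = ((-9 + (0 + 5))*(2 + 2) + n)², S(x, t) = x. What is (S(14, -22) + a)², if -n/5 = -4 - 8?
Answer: 3802500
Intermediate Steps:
n = 60 (n = -5*(-4 - 8) = -5*(-12) = 60)
a = 1936 (a = ((-9 + (0 + 5))*(2 + 2) + 60)² = ((-9 + 5)*4 + 60)² = (-4*4 + 60)² = (-16 + 60)² = 44² = 1936)
(S(14, -22) + a)² = (14 + 1936)² = 1950² = 3802500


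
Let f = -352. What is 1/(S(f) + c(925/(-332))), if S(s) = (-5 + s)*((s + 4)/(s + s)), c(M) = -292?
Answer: -176/82451 ≈ -0.0021346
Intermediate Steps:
S(s) = (-5 + s)*(4 + s)/(2*s) (S(s) = (-5 + s)*((4 + s)/((2*s))) = (-5 + s)*((4 + s)*(1/(2*s))) = (-5 + s)*((4 + s)/(2*s)) = (-5 + s)*(4 + s)/(2*s))
1/(S(f) + c(925/(-332))) = 1/((½)*(-20 - 352*(-1 - 352))/(-352) - 292) = 1/((½)*(-1/352)*(-20 - 352*(-353)) - 292) = 1/((½)*(-1/352)*(-20 + 124256) - 292) = 1/((½)*(-1/352)*124236 - 292) = 1/(-31059/176 - 292) = 1/(-82451/176) = -176/82451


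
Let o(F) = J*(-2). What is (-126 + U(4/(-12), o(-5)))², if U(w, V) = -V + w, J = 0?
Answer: 143641/9 ≈ 15960.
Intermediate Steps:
o(F) = 0 (o(F) = 0*(-2) = 0)
U(w, V) = w - V
(-126 + U(4/(-12), o(-5)))² = (-126 + (4/(-12) - 1*0))² = (-126 + (4*(-1/12) + 0))² = (-126 + (-⅓ + 0))² = (-126 - ⅓)² = (-379/3)² = 143641/9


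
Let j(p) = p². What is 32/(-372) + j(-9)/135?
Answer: 239/465 ≈ 0.51398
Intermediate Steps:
32/(-372) + j(-9)/135 = 32/(-372) + (-9)²/135 = 32*(-1/372) + 81*(1/135) = -8/93 + ⅗ = 239/465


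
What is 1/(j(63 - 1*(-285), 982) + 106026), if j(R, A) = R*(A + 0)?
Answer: 1/447762 ≈ 2.2333e-6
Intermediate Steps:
j(R, A) = A*R (j(R, A) = R*A = A*R)
1/(j(63 - 1*(-285), 982) + 106026) = 1/(982*(63 - 1*(-285)) + 106026) = 1/(982*(63 + 285) + 106026) = 1/(982*348 + 106026) = 1/(341736 + 106026) = 1/447762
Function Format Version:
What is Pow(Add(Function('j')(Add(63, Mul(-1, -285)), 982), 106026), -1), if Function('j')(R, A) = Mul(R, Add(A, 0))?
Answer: Rational(1, 447762) ≈ 2.2333e-6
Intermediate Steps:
Function('j')(R, A) = Mul(A, R) (Function('j')(R, A) = Mul(R, A) = Mul(A, R))
Pow(Add(Function('j')(Add(63, Mul(-1, -285)), 982), 106026), -1) = Pow(Add(Mul(982, Add(63, Mul(-1, -285))), 106026), -1) = Pow(Add(Mul(982, Add(63, 285)), 106026), -1) = Pow(Add(Mul(982, 348), 106026), -1) = Pow(Add(341736, 106026), -1) = Pow(447762, -1) = Rational(1, 447762)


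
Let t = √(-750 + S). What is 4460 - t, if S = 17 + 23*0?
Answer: 4460 - I*√733 ≈ 4460.0 - 27.074*I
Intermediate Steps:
S = 17 (S = 17 + 0 = 17)
t = I*√733 (t = √(-750 + 17) = √(-733) = I*√733 ≈ 27.074*I)
4460 - t = 4460 - I*√733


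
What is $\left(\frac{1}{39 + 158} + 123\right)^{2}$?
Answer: $\frac{587189824}{38809} \approx 15130.0$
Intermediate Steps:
$\left(\frac{1}{39 + 158} + 123\right)^{2} = \left(\frac{1}{197} + 123\right)^{2} = \left(\frac{24232}{197}\right)^{2} = \frac{587189824}{38809}$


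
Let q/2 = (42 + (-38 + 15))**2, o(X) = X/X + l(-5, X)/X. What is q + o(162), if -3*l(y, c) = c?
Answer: 2168/3 ≈ 722.67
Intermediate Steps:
l(y, c) = -c/3
o(X) = 2/3 (o(X) = X/X + (-X/3)/X = 1 - 1/3 = 2/3)
q = 722 (q = 2*(42 + (-38 + 15))**2 = 2*(42 - 23)**2 = 2*19**2 = 2*361 = 722)
q + o(162) = 722 + 2/3 = 2168/3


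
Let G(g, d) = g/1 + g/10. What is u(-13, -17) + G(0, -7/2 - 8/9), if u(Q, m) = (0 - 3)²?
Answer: 9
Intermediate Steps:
u(Q, m) = 9 (u(Q, m) = (-3)² = 9)
G(g, d) = 11*g/10 (G(g, d) = g*1 + g*(⅒) = g + g/10 = 11*g/10)
u(-13, -17) + G(0, -7/2 - 8/9) = 9 + (11/10)*0 = 9 + 0 = 9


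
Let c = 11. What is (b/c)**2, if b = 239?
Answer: 57121/121 ≈ 472.07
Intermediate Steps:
(b/c)**2 = (239/11)**2 = 57121/121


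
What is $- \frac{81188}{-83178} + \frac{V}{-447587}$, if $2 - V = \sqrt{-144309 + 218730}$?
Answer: $\frac{18169263500}{18614695743} + \frac{3 \sqrt{8269}}{447587} \approx 0.97668$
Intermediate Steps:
$V = 2 - 3 \sqrt{8269}$ ($V = 2 - \sqrt{-144309 + 218730} = 2 - \sqrt{74421} = 2 - 3 \sqrt{8269} \approx -270.8$)
$- \frac{81188}{-83178} + \frac{V}{-447587} = - \frac{81188}{-83178} + \frac{2 - 3 \sqrt{8269}}{-447587} = \left(-81188\right) \left(- \frac{1}{83178}\right) + \left(2 - 3 \sqrt{8269}\right) \left(- \frac{1}{447587}\right) = \frac{40594}{41589} - \left(\frac{2}{447587} - \frac{3 \sqrt{8269}}{447587}\right) = \frac{18169263500}{18614695743} + \frac{3 \sqrt{8269}}{447587}$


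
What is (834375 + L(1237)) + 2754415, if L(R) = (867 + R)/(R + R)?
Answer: 4439334282/1237 ≈ 3.5888e+6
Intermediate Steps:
L(R) = (867 + R)/(2*R) (L(R) = (867 + R)/((2*R)) = (867 + R)*(1/(2*R)) = (867 + R)/(2*R))
(834375 + L(1237)) + 2754415 = (834375 + (½)*(867 + 1237)/1237) + 2754415 = (834375 + (½)*(1/1237)*2104) + 2754415 = (834375 + 1052/1237) + 2754415 = 1032122927/1237 + 2754415 = 4439334282/1237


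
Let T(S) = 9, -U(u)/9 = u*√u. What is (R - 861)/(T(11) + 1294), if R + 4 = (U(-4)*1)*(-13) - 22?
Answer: -887/1303 - 936*I/1303 ≈ -0.68074 - 0.71834*I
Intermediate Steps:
U(u) = -9*u^(3/2) (U(u) = -9*u*√u = -9*u^(3/2))
R = -26 - 936*I (R = -4 + ((-(-72)*I*1)*(-13) - 22) = -4 + (((72*I)*1)*(-13) - 22) = -4 + ((72*I)*(-13) - 22) = -4 + (-936*I - 22) = -4 + (-22 - 936*I) = -26 - 936*I ≈ -26.0 - 936.0*I)
(R - 861)/(T(11) + 1294) = ((-26 - 936*I) - 861)/(9 + 1294) = (-887 - 936*I)/1303 = (-887 - 936*I)*(1/1303) = -887/1303 - 936*I/1303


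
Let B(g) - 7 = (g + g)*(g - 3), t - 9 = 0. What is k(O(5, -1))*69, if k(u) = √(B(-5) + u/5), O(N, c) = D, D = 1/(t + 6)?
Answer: 23*√19578/5 ≈ 643.64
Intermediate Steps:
t = 9 (t = 9 + 0 = 9)
B(g) = 7 + 2*g*(-3 + g) (B(g) = 7 + (g + g)*(g - 3) = 7 + (2*g)*(-3 + g) = 7 + 2*g*(-3 + g))
D = 1/15 (D = 1/(9 + 6) = 1/15 ≈ 0.066667)
O(N, c) = 1/15
k(u) = √(87 + u/5) (k(u) = √((7 - 6*(-5) + 2*(-5)²) + u/5) = √((7 + 30 + 2*25) + u*(⅕)) = √((7 + 30 + 50) + u/5) = √(87 + u/5))
k(O(5, -1))*69 = (√(2175 + 5*(1/15))/5)*69 = (√(2175 + ⅓)/5)*69 = (√(6526/3)/5)*69 = ((√19578/3)/5)*69 = (√19578/15)*69 = 23*√19578/5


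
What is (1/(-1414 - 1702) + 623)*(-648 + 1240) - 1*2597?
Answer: 285284453/779 ≈ 3.6622e+5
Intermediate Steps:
(1/(-1414 - 1702) + 623)*(-648 + 1240) - 1*2597 = (1/(-3116) + 623)*592 - 2597 = (-1/3116 + 623)*592 - 2597 = (1941267/3116)*592 - 2597 = 287307516/779 - 2597 = 285284453/779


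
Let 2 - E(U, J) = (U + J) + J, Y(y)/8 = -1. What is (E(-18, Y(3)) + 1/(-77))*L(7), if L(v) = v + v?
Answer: 5542/11 ≈ 503.82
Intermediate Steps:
Y(y) = -8 (Y(y) = 8*(-1) = -8)
E(U, J) = 2 - U - 2*J (E(U, J) = 2 - ((U + J) + J) = 2 - ((J + U) + J) = 2 - (U + 2*J) = 2 + (-U - 2*J) = 2 - U - 2*J)
L(v) = 2*v
(E(-18, Y(3)) + 1/(-77))*L(7) = ((2 - 1*(-18) - 2*(-8)) + 1/(-77))*(2*7) = ((2 + 18 + 16) - 1/77)*14 = (36 - 1/77)*14 = (2771/77)*14 = 5542/11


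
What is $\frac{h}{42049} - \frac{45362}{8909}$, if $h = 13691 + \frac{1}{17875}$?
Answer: $- \frac{31914983430716}{6696234920375} \approx -4.7661$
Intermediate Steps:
$h = \frac{244726626}{17875}$ ($h = 13691 + \frac{1}{17875} = \frac{244726626}{17875} \approx 13691.0$)
$\frac{h}{42049} - \frac{45362}{8909} = \frac{244726626}{17875 \cdot 42049} - \frac{45362}{8909} = \frac{244726626}{17875} \cdot \frac{1}{42049} - \frac{45362}{8909} = \frac{244726626}{751625875} - \frac{45362}{8909} = - \frac{31914983430716}{6696234920375}$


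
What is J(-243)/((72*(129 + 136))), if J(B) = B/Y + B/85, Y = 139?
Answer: -756/3130975 ≈ -0.00024146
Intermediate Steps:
J(B) = 224*B/11815 (J(B) = B/139 + B/85 = 224*B/11815)
J(-243)/((72*(129 + 136))) = ((224/11815)*(-243))/((72*(129 + 136))) = -54432/(11815*(72*265)) = -54432/11815/19080 = -54432/11815*1/19080 = -756/3130975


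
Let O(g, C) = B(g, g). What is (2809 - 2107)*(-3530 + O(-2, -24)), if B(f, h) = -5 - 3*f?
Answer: -2477358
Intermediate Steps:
O(g, C) = -5 - 3*g
(2809 - 2107)*(-3530 + O(-2, -24)) = (2809 - 2107)*(-3530 + (-5 - 3*(-2))) = 702*(-3530 + (-5 + 6)) = 702*(-3530 + 1) = 702*(-3529) = -2477358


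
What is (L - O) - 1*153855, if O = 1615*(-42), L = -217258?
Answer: -303283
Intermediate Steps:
O = -67830
(L - O) - 1*153855 = (-217258 - 1*(-67830)) - 1*153855 = (-217258 + 67830) - 153855 = -149428 - 153855 = -303283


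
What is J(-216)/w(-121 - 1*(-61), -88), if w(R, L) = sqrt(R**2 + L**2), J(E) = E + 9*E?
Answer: -540*sqrt(709)/709 ≈ -20.280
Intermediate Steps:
J(E) = 10*E
w(R, L) = sqrt(L**2 + R**2)
J(-216)/w(-121 - 1*(-61), -88) = (10*(-216))/(sqrt((-88)**2 + (-121 - 1*(-61))**2)) = -2160/sqrt(7744 + (-121 + 61)**2) = -2160/sqrt(7744 + (-60)**2) = -2160/sqrt(7744 + 3600) = -2160*sqrt(709)/2836 = -540*sqrt(709)/709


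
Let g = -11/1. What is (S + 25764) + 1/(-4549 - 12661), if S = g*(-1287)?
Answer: 687040409/17210 ≈ 39921.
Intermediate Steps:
g = -11 (g = -11*1 = -11)
S = 14157 (S = -11*(-1287) = 14157)
(S + 25764) + 1/(-4549 - 12661) = (14157 + 25764) + 1/(-4549 - 12661) = 39921 + 1/(-17210) = 39921 - 1/17210 = 687040409/17210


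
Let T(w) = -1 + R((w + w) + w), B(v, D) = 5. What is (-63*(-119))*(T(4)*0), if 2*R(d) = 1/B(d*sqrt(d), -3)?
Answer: 0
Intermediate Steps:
R(d) = 1/10 (R(d) = (1/2)/5 = (1/2)*(1/5) = 1/10)
T(w) = -9/10 (T(w) = -1 + 1/10 = -9/10)
(-63*(-119))*(T(4)*0) = (-63*(-119))*(-9/10*0) = 7497*0 = 0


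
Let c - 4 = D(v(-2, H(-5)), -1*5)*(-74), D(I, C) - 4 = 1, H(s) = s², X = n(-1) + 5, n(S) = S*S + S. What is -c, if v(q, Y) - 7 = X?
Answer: 366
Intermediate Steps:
n(S) = S + S² (n(S) = S² + S = S + S²)
X = 5 (X = -(1 - 1) + 5 = -1*0 + 5 = 0 + 5 = 5)
v(q, Y) = 12 (v(q, Y) = 7 + 5 = 12)
D(I, C) = 5 (D(I, C) = 4 + 1 = 5)
c = -366 (c = 4 + 5*(-74) = 4 - 370 = -366)
-c = -1*(-366) = 366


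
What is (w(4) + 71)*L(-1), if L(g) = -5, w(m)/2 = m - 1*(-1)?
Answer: -405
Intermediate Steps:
w(m) = 2 + 2*m (w(m) = 2*(m - 1*(-1)) = 2*(m + 1) = 2*(1 + m) = 2 + 2*m)
(w(4) + 71)*L(-1) = ((2 + 2*4) + 71)*(-5) = ((2 + 8) + 71)*(-5) = (10 + 71)*(-5) = 81*(-5) = -405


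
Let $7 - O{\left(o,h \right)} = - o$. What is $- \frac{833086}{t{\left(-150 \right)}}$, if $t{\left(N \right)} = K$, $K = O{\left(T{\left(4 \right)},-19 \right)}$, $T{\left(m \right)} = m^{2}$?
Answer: $- \frac{833086}{23} \approx -36221.0$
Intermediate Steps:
$O{\left(o,h \right)} = 7 + o$ ($O{\left(o,h \right)} = 7 - - o = 7 + o$)
$K = 23$ ($K = 7 + 4^{2} = 7 + 16 = 23$)
$t{\left(N \right)} = 23$
$- \frac{833086}{t{\left(-150 \right)}} = - \frac{833086}{23}$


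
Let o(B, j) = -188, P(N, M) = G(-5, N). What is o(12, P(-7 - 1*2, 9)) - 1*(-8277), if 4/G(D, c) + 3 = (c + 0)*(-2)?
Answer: 8089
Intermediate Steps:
G(D, c) = 4/(-3 - 2*c) (G(D, c) = 4/(-3 + (c + 0)*(-2)) = 4/(-3 + c*(-2)) = 4/(-3 - 2*c))
P(N, M) = -4/(3 + 2*N)
o(12, P(-7 - 1*2, 9)) - 1*(-8277) = -188 - 1*(-8277) = -188 + 8277 = 8089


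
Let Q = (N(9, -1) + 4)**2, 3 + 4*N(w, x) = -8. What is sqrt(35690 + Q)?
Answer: sqrt(571065)/4 ≈ 188.92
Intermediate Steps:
N(w, x) = -11/4 (N(w, x) = -3/4 + (1/4)*(-8) = -3/4 - 2 = -11/4)
Q = 25/16 (Q = (-11/4 + 4)**2 = (5/4)**2 = 25/16 ≈ 1.5625)
sqrt(35690 + Q) = sqrt(35690 + 25/16) = sqrt(571065/16) = sqrt(571065)/4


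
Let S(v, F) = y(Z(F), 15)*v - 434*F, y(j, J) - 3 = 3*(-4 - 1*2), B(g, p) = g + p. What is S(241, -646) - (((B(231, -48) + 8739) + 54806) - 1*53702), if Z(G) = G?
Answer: 266723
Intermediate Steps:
y(j, J) = -15 (y(j, J) = 3 + 3*(-4 - 1*2) = 3 + 3*(-4 - 2) = 3 + 3*(-6) = 3 - 18 = -15)
S(v, F) = -434*F - 15*v (S(v, F) = -15*v - 434*F = -434*F - 15*v)
S(241, -646) - (((B(231, -48) + 8739) + 54806) - 1*53702) = (-434*(-646) - 15*241) - ((((231 - 48) + 8739) + 54806) - 1*53702) = (280364 - 3615) - (((183 + 8739) + 54806) - 53702) = 276749 - ((8922 + 54806) - 53702) = 276749 - (63728 - 53702) = 276749 - 1*10026 = 276749 - 10026 = 266723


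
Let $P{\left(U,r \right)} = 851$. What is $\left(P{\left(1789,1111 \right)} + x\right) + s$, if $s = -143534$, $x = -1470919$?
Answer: $-1613602$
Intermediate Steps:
$\left(P{\left(1789,1111 \right)} + x\right) + s = \left(851 - 1470919\right) - 143534 = -1470068 - 143534 = -1613602$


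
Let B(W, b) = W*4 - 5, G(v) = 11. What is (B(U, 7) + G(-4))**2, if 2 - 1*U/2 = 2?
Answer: 36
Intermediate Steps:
U = 0 (U = 4 - 2*2 = 4 - 4 = 0)
B(W, b) = -5 + 4*W (B(W, b) = 4*W - 5 = -5 + 4*W)
(B(U, 7) + G(-4))**2 = ((-5 + 4*0) + 11)**2 = ((-5 + 0) + 11)**2 = (-5 + 11)**2 = 6**2 = 36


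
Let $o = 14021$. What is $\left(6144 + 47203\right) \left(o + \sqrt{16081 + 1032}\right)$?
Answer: $747978287 + 53347 \sqrt{17113} \approx 7.5496 \cdot 10^{8}$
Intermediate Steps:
$\left(6144 + 47203\right) \left(o + \sqrt{16081 + 1032}\right) = \left(6144 + 47203\right) \left(14021 + \sqrt{16081 + 1032}\right) = 53347 \left(14021 + \sqrt{17113}\right) = 747978287 + 53347 \sqrt{17113}$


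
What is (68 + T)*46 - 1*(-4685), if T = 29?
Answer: 9147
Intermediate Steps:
(68 + T)*46 - 1*(-4685) = (68 + 29)*46 - 1*(-4685) = 97*46 + 4685 = 4462 + 4685 = 9147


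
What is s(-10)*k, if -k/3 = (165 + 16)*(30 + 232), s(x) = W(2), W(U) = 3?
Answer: -426798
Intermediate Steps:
s(x) = 3
k = -142266 (k = -3*(165 + 16)*(30 + 232) = -543*262 = -3*47422 = -142266)
s(-10)*k = 3*(-142266) = -426798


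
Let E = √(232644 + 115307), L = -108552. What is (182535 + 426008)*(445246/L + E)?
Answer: -135475668289/54276 + 608543*√347951 ≈ 3.5647e+8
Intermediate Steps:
E = √347951 ≈ 589.87
(182535 + 426008)*(445246/L + E) = (182535 + 426008)*(445246/(-108552) + √347951) = 608543*(445246*(-1/108552) + √347951) = 608543*(-222623/54276 + √347951) = -135475668289/54276 + 608543*√347951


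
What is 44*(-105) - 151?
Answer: -4771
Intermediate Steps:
44*(-105) - 151 = -4620 - 151 = -4771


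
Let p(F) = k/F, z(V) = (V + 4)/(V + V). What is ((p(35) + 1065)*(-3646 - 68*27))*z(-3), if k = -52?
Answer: 102028243/105 ≈ 9.7170e+5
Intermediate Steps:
z(V) = (4 + V)/(2*V) (z(V) = (4 + V)/((2*V)) = (4 + V)*(1/(2*V)) = (4 + V)/(2*V))
p(F) = -52/F
((p(35) + 1065)*(-3646 - 68*27))*z(-3) = ((-52/35 + 1065)*(-3646 - 68*27))*((½)*(4 - 3)/(-3)) = ((-52*1/35 + 1065)*(-3646 - 1836))*((½)*(-⅓)*1) = ((-52/35 + 1065)*(-5482))*(-⅙) = ((37223/35)*(-5482))*(-⅙) = -204056486/35*(-⅙) = 102028243/105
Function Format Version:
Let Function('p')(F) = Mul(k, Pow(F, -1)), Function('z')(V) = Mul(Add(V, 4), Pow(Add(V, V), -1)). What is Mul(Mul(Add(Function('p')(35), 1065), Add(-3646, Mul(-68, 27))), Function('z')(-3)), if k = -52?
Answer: Rational(102028243, 105) ≈ 9.7170e+5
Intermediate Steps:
Function('z')(V) = Mul(Rational(1, 2), Pow(V, -1), Add(4, V)) (Function('z')(V) = Mul(Add(4, V), Pow(Mul(2, V), -1)) = Mul(Add(4, V), Mul(Rational(1, 2), Pow(V, -1))) = Mul(Rational(1, 2), Pow(V, -1), Add(4, V)))
Function('p')(F) = Mul(-52, Pow(F, -1))
Mul(Mul(Add(Function('p')(35), 1065), Add(-3646, Mul(-68, 27))), Function('z')(-3)) = Mul(Mul(Add(Mul(-52, Pow(35, -1)), 1065), Add(-3646, Mul(-68, 27))), Mul(Rational(1, 2), Pow(-3, -1), Add(4, -3))) = Mul(Mul(Add(Mul(-52, Rational(1, 35)), 1065), Add(-3646, -1836)), Mul(Rational(1, 2), Rational(-1, 3), 1)) = Mul(Mul(Add(Rational(-52, 35), 1065), -5482), Rational(-1, 6)) = Mul(Mul(Rational(37223, 35), -5482), Rational(-1, 6)) = Mul(Rational(-204056486, 35), Rational(-1, 6)) = Rational(102028243, 105)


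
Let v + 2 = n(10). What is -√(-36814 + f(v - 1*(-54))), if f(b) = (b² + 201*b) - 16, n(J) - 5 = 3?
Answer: -I*√21170 ≈ -145.5*I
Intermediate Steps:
n(J) = 8 (n(J) = 5 + 3 = 8)
v = 6 (v = -2 + 8 = 6)
f(b) = -16 + b² + 201*b
-√(-36814 + f(v - 1*(-54))) = -√(-36814 + (-16 + (6 - 1*(-54))² + 201*(6 - 1*(-54)))) = -√(-36814 + (-16 + (6 + 54)² + 201*(6 + 54))) = -√(-36814 + (-16 + 60² + 201*60)) = -√(-36814 + (-16 + 3600 + 12060)) = -√(-36814 + 15644) = -√(-21170) = -I*√21170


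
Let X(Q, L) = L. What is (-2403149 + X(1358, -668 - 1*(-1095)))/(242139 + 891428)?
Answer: -2402722/1133567 ≈ -2.1196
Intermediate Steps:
(-2403149 + X(1358, -668 - 1*(-1095)))/(242139 + 891428) = (-2403149 + (-668 - 1*(-1095)))/(242139 + 891428) = (-2403149 + (-668 + 1095))/1133567 = (-2403149 + 427)*(1/1133567) = -2402722*1/1133567 = -2402722/1133567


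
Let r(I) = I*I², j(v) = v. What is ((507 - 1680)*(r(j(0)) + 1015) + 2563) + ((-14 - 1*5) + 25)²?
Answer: -1187996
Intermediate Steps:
r(I) = I³
((507 - 1680)*(r(j(0)) + 1015) + 2563) + ((-14 - 1*5) + 25)² = ((507 - 1680)*(0³ + 1015) + 2563) + ((-14 - 1*5) + 25)² = (-1173*(0 + 1015) + 2563) + ((-14 - 5) + 25)² = (-1173*1015 + 2563) + (-19 + 25)² = (-1190595 + 2563) + 6² = -1188032 + 36 = -1187996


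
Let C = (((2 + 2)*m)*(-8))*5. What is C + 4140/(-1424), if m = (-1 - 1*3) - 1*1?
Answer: 283765/356 ≈ 797.09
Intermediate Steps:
m = -5 (m = (-1 - 3) - 1 = -4 - 1 = -5)
C = 800 (C = (((2 + 2)*(-5))*(-8))*5 = ((4*(-5))*(-8))*5 = -20*(-8)*5 = 160*5 = 800)
C + 4140/(-1424) = 800 + 4140/(-1424) = 800 + 4140*(-1/1424) = 800 - 1035/356 = 283765/356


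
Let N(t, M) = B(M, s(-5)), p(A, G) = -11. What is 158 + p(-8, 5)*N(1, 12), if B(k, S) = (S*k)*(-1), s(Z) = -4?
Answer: -370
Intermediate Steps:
B(k, S) = -S*k
N(t, M) = 4*M (N(t, M) = -1*(-4)*M = 4*M)
158 + p(-8, 5)*N(1, 12) = 158 - 44*12 = 158 - 11*48 = 158 - 528 = -370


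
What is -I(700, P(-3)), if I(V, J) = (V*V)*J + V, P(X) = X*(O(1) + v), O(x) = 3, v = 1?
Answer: 5879300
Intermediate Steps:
P(X) = 4*X (P(X) = X*(3 + 1) = X*4 = 4*X)
I(V, J) = V + J*V² (I(V, J) = V²*J + V = J*V² + V = V + J*V²)
-I(700, P(-3)) = -700*(1 + (4*(-3))*700) = -700*(1 - 12*700) = -700*(1 - 8400) = -700*(-8399) = -1*(-5879300) = 5879300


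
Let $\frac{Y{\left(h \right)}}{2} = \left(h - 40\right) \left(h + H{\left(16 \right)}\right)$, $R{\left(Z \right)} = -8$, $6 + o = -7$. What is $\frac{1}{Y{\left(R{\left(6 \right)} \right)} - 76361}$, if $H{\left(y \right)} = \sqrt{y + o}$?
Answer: $- \frac{75593}{5714274001} + \frac{96 \sqrt{3}}{5714274001} \approx -1.32 \cdot 10^{-5}$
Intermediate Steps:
$o = -13$ ($o = -6 - 7 = -13$)
$H{\left(y \right)} = \sqrt{-13 + y}$ ($H{\left(y \right)} = \sqrt{y - 13} = \sqrt{-13 + y}$)
$Y{\left(h \right)} = 2 \left(-40 + h\right) \left(h + \sqrt{3}\right)$ ($Y{\left(h \right)} = 2 \left(h - 40\right) \left(h + \sqrt{-13 + 16}\right) = 2 \left(-40 + h\right) \left(h + \sqrt{3}\right)$)
$\frac{1}{Y{\left(R{\left(6 \right)} \right)} - 76361} = \frac{1}{\left(\left(-80\right) \left(-8\right) - 80 \sqrt{3} + 2 \left(-8\right)^{2} + 2 \left(-8\right) \sqrt{3}\right) - 76361} = \frac{1}{\left(640 - 80 \sqrt{3} + 2 \cdot 64 - 16 \sqrt{3}\right) - 76361} = \frac{1}{\left(640 - 80 \sqrt{3} + 128 - 16 \sqrt{3}\right) - 76361} = \frac{1}{\left(768 - 96 \sqrt{3}\right) - 76361} = \frac{1}{-75593 - 96 \sqrt{3}}$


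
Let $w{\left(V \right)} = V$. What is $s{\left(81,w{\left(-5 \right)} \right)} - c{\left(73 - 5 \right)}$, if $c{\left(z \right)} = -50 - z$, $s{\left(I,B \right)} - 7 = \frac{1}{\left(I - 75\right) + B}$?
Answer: $126$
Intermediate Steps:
$s{\left(I,B \right)} = 7 + \frac{1}{-75 + B + I}$ ($s{\left(I,B \right)} = 7 + \frac{1}{\left(I - 75\right) + B} = 7 + \frac{1}{\left(-75 + I\right) + B} = 7 + \frac{1}{-75 + B + I}$)
$s{\left(81,w{\left(-5 \right)} \right)} - c{\left(73 - 5 \right)} = \frac{-524 + 7 \left(-5\right) + 7 \cdot 81}{-75 - 5 + 81} - \left(-50 - \left(73 - 5\right)\right) = \frac{-524 - 35 + 567}{1} - \left(-50 - 68\right) = 1 \cdot 8 - \left(-50 - 68\right) = 8 - -118 = 8 + 118 = 126$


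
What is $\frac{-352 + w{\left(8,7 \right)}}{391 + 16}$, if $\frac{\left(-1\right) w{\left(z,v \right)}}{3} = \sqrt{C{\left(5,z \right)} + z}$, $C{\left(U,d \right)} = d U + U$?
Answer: $- \frac{32}{37} - \frac{3 \sqrt{53}}{407} \approx -0.91853$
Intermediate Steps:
$C{\left(U,d \right)} = U + U d$ ($C{\left(U,d \right)} = U d + U = U + U d$)
$w{\left(z,v \right)} = - 3 \sqrt{5 + 6 z}$ ($w{\left(z,v \right)} = - 3 \sqrt{5 \left(1 + z\right) + z} = - 3 \sqrt{\left(5 + 5 z\right) + z} = - 3 \sqrt{5 + 6 z}$)
$\frac{-352 + w{\left(8,7 \right)}}{391 + 16} = \frac{-352 - 3 \sqrt{5 + 6 \cdot 8}}{391 + 16} = \frac{-352 - 3 \sqrt{5 + 48}}{407} = \left(-352 - 3 \sqrt{53}\right) \frac{1}{407} = - \frac{32}{37} - \frac{3 \sqrt{53}}{407}$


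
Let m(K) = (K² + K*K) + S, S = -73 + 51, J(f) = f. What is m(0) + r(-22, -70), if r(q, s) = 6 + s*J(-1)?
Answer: 54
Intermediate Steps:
S = -22
r(q, s) = 6 - s (r(q, s) = 6 + s*(-1) = 6 - s)
m(K) = -22 + 2*K² (m(K) = (K² + K*K) - 22 = (K² + K²) - 22 = 2*K² - 22 = -22 + 2*K²)
m(0) + r(-22, -70) = (-22 + 2*0²) + (6 - 1*(-70)) = (-22 + 2*0) + (6 + 70) = (-22 + 0) + 76 = -22 + 76 = 54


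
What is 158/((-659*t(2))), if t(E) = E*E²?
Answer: -79/2636 ≈ -0.029970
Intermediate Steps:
t(E) = E³
158/((-659*t(2))) = 158/((-659*2³)) = 158/((-659*8)) = 158/(-5272) = 158*(-1/5272) = -79/2636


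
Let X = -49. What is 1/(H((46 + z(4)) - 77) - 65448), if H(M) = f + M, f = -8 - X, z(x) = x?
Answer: -1/65434 ≈ -1.5283e-5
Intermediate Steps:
f = 41 (f = -8 - 1*(-49) = -8 + 49 = 41)
H(M) = 41 + M
1/(H((46 + z(4)) - 77) - 65448) = 1/((41 + ((46 + 4) - 77)) - 65448) = 1/((41 + (50 - 77)) - 65448) = 1/((41 - 27) - 65448) = 1/(14 - 65448) = 1/(-65434) = -1/65434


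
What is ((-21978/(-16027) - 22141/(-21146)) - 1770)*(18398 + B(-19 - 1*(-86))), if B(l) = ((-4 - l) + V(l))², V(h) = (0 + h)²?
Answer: -531983121159583995/15404861 ≈ -3.4533e+10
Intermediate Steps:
V(h) = h²
B(l) = (-4 + l² - l)² (B(l) = ((-4 - l) + l²)² = (-4 + l² - l)²)
((-21978/(-16027) - 22141/(-21146)) - 1770)*(18398 + B(-19 - 1*(-86))) = ((-21978/(-16027) - 22141/(-21146)) - 1770)*(18398 + (4 + (-19 - 1*(-86)) - (-19 - 1*(-86))²)²) = ((-21978*(-1/16027) - 22141*(-1/21146)) - 1770)*(18398 + (4 + (-19 + 86) - (-19 + 86)²)²) = ((1998/1457 + 22141/21146) - 1770)*(18398 + (4 + 67 - 1*67²)²) = (74509145/30809722 - 1770)*(18398 + (4 + 67 - 1*4489)²) = -54458698795*(18398 + (4 + 67 - 4489)²)/30809722 = -54458698795*(18398 + (-4418)²)/30809722 = -54458698795*(18398 + 19518724)/30809722 = -54458698795/30809722*19537122 = -531983121159583995/15404861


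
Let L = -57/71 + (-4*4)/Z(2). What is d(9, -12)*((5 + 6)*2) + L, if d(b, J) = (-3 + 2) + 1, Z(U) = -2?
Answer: 511/71 ≈ 7.1972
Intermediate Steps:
d(b, J) = 0 (d(b, J) = -1 + 1 = 0)
L = 511/71 (L = -57/71 - 4*4/(-2) = -57*1/71 - 16*(-½) = -57/71 + 8 = 511/71 ≈ 7.1972)
d(9, -12)*((5 + 6)*2) + L = 0*((5 + 6)*2) + 511/71 = 0*(11*2) + 511/71 = 0*22 + 511/71 = 0 + 511/71 = 511/71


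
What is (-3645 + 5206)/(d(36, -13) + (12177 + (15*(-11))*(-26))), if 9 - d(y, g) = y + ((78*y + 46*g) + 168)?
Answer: 1561/14062 ≈ 0.11101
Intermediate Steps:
d(y, g) = -159 - 79*y - 46*g (d(y, g) = 9 - (y + ((78*y + 46*g) + 168)) = 9 - (y + ((46*g + 78*y) + 168)) = 9 - (y + (168 + 46*g + 78*y)) = 9 - (168 + 46*g + 79*y) = 9 + (-168 - 79*y - 46*g) = -159 - 79*y - 46*g)
(-3645 + 5206)/(d(36, -13) + (12177 + (15*(-11))*(-26))) = (-3645 + 5206)/((-159 - 79*36 - 46*(-13)) + (12177 + (15*(-11))*(-26))) = 1561/((-159 - 2844 + 598) + (12177 - 165*(-26))) = 1561/(-2405 + (12177 + 4290)) = 1561/(-2405 + 16467) = 1561/14062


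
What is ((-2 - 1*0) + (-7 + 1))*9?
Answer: -72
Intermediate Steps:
((-2 - 1*0) + (-7 + 1))*9 = ((-2 + 0) - 6)*9 = (-2 - 6)*9 = -8*9 = -72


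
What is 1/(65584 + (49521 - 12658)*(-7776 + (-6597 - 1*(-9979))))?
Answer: -1/161910438 ≈ -6.1763e-9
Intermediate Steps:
1/(65584 + (49521 - 12658)*(-7776 + (-6597 - 1*(-9979)))) = 1/(65584 + 36863*(-7776 + (-6597 + 9979))) = 1/(65584 + 36863*(-7776 + 3382)) = 1/(65584 + 36863*(-4394)) = 1/(65584 - 161976022) = 1/(-161910438) = -1/161910438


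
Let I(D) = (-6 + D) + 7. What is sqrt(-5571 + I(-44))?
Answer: I*sqrt(5614) ≈ 74.927*I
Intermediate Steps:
I(D) = 1 + D
sqrt(-5571 + I(-44)) = sqrt(-5571 + (1 - 44)) = sqrt(-5571 - 43) = sqrt(-5614) = I*sqrt(5614)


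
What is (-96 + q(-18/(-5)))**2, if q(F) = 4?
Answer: 8464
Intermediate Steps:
(-96 + q(-18/(-5)))**2 = (-96 + 4)**2 = (-92)**2 = 8464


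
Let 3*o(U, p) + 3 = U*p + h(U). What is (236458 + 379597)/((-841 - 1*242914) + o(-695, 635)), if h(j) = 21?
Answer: -1848165/1172572 ≈ -1.5762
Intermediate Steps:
o(U, p) = 6 + U*p/3 (o(U, p) = -1 + (U*p + 21)/3 = -1 + (21 + U*p)/3 = -1 + (7 + U*p/3) = 6 + U*p/3)
(236458 + 379597)/((-841 - 1*242914) + o(-695, 635)) = (236458 + 379597)/((-841 - 1*242914) + (6 + (1/3)*(-695)*635)) = 616055/((-841 - 242914) + (6 - 441325/3)) = 616055/(-243755 - 441307/3) = 616055/(-1172572/3) = 616055*(-3/1172572) = -1848165/1172572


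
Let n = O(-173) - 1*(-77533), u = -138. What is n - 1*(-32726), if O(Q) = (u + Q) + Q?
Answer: 109775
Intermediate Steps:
O(Q) = -138 + 2*Q (O(Q) = (-138 + Q) + Q = -138 + 2*Q)
n = 77049 (n = (-138 + 2*(-173)) - 1*(-77533) = (-138 - 346) + 77533 = -484 + 77533 = 77049)
n - 1*(-32726) = 77049 - 1*(-32726) = 77049 + 32726 = 109775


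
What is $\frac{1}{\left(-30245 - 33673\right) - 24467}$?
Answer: $- \frac{1}{88385} \approx -1.1314 \cdot 10^{-5}$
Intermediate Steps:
$\frac{1}{\left(-30245 - 33673\right) - 24467} = \frac{1}{-63918 - 24467} = \frac{1}{-88385} = - \frac{1}{88385}$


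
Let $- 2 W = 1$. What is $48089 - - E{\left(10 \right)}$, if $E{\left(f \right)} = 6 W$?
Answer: $48086$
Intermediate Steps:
$W = - \frac{1}{2}$ ($W = \left(- \frac{1}{2}\right) 1 = - \frac{1}{2} \approx -0.5$)
$E{\left(f \right)} = -3$ ($E{\left(f \right)} = 6 \left(- \frac{1}{2}\right) = -3$)
$48089 - - E{\left(10 \right)} = 48089 - 3 = 48086$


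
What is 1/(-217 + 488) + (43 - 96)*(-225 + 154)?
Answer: 1019774/271 ≈ 3763.0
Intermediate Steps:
1/(-217 + 488) + (43 - 96)*(-225 + 154) = 1/271 - 53*(-71) = 1/271 + 3763 = 1019774/271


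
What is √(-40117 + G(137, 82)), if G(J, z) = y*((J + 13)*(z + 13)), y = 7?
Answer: 7*√1217 ≈ 244.20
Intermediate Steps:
G(J, z) = 7*(13 + J)*(13 + z) (G(J, z) = 7*((J + 13)*(z + 13)) = 7*((13 + J)*(13 + z)) = 7*(13 + J)*(13 + z))
√(-40117 + G(137, 82)) = √(-40117 + (1183 + 91*137 + 91*82 + 7*137*82)) = √(-40117 + (1183 + 12467 + 7462 + 78638)) = √(-40117 + 99750) = √59633 = 7*√1217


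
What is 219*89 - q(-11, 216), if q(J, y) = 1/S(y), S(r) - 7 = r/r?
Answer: 155927/8 ≈ 19491.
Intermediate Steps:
S(r) = 8 (S(r) = 7 + r/r = 7 + 1 = 8)
q(J, y) = ⅛ (q(J, y) = 1/8 = ⅛)
219*89 - q(-11, 216) = 219*89 - 1*⅛ = 19491 - ⅛ = 155927/8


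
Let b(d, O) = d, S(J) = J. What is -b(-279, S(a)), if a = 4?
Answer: 279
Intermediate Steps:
-b(-279, S(a)) = -1*(-279) = 279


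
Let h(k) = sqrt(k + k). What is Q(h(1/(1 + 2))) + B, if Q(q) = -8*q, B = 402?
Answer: 402 - 8*sqrt(6)/3 ≈ 395.47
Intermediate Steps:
h(k) = sqrt(2)*sqrt(k) (h(k) = sqrt(2*k) = sqrt(2)*sqrt(k))
Q(h(1/(1 + 2))) + B = -8*sqrt(2)*sqrt(1/(1 + 2)) + 402 = -8*sqrt(2)*sqrt(1/3) + 402 = -8*sqrt(2)*sqrt(3)/3 + 402 = -8*sqrt(6)/3 + 402 = 402 - 8*sqrt(6)/3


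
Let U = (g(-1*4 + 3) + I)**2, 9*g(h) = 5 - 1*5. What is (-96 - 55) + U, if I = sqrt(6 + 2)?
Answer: -143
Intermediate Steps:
I = 2*sqrt(2) (I = sqrt(8) = 2*sqrt(2) ≈ 2.8284)
g(h) = 0 (g(h) = (5 - 1*5)/9 = (5 - 5)/9 = (1/9)*0 = 0)
U = 8 (U = (0 + 2*sqrt(2))**2 = (2*sqrt(2))**2 = 8)
(-96 - 55) + U = (-96 - 55) + 8 = -151 + 8 = -143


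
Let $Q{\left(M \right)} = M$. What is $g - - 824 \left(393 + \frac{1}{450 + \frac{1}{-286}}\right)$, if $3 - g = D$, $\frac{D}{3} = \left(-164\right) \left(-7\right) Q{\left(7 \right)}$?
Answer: $\frac{38574800837}{128699} \approx 2.9973 \cdot 10^{5}$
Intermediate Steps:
$D = 24108$ ($D = 3 \left(-164\right) \left(-7\right) 7 = 3 \cdot 1148 \cdot 7 = 3 \cdot 8036 = 24108$)
$g = -24105$ ($g = 3 - 24108 = -24105$)
$g - - 824 \left(393 + \frac{1}{450 + \frac{1}{-286}}\right) = -24105 - - 824 \left(393 + \frac{1}{450 + \frac{1}{-286}}\right) = -24105 - - 824 \left(393 + \frac{1}{450 - \frac{1}{286}}\right) = -24105 - - 824 \left(393 + \frac{1}{\frac{128699}{286}}\right) = -24105 - - 824 \left(393 + \frac{286}{128699}\right) = -24105 - \left(-824\right) \frac{50578993}{128699} = -24105 - - \frac{41677090232}{128699} = -24105 + \frac{41677090232}{128699} = \frac{38574800837}{128699}$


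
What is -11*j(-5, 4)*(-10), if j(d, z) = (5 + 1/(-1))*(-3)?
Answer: -1320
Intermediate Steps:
j(d, z) = -12 (j(d, z) = (5 - 1)*(-3) = 4*(-3) = -12)
-11*j(-5, 4)*(-10) = -11*(-12)*(-10) = 132*(-10) = -1320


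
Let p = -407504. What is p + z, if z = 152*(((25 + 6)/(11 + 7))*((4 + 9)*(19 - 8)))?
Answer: -3330628/9 ≈ -3.7007e+5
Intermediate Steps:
z = 336908/9 (z = 152*((31/18)*(13*11)) = 152*((31*(1/18))*143) = 152*((31/18)*143) = 152*(4433/18) = 336908/9 ≈ 37434.)
p + z = -407504 + 336908/9 = -3330628/9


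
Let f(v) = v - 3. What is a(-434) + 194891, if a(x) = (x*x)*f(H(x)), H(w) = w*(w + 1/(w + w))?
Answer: 35477706737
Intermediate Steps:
H(w) = w*(w + 1/(2*w))
f(v) = -3 + v
a(x) = x**2*(-5/2 + x**2) (a(x) = (x*x)*(-3 + (1/2 + x**2)) = x**2*(-5/2 + x**2))
a(-434) + 194891 = (-434)**2*(-5/2 + (-434)**2) + 194891 = 188356*(-5/2 + 188356) + 194891 = 188356*(376707/2) + 194891 = 35477511846 + 194891 = 35477706737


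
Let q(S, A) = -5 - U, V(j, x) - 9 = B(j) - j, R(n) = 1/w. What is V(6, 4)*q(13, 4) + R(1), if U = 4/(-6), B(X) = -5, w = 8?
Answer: 211/24 ≈ 8.7917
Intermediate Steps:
U = -⅔ (U = 4*(-⅙) = -⅔ ≈ -0.66667)
R(n) = ⅛ (R(n) = 1/8 = ⅛)
V(j, x) = 4 - j (V(j, x) = 9 + (-5 - j) = 4 - j)
q(S, A) = -13/3 (q(S, A) = -5 - 1*(-⅔) = -5 + ⅔ = -13/3)
V(6, 4)*q(13, 4) + R(1) = (4 - 1*6)*(-13/3) + ⅛ = (4 - 6)*(-13/3) + ⅛ = -2*(-13/3) + ⅛ = 26/3 + ⅛ = 211/24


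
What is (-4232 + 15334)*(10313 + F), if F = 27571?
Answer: 420588168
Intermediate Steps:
(-4232 + 15334)*(10313 + F) = (-4232 + 15334)*(10313 + 27571) = 11102*37884 = 420588168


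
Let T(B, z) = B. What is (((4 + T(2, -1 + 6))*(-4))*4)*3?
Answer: -288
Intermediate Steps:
(((4 + T(2, -1 + 6))*(-4))*4)*3 = (((4 + 2)*(-4))*4)*3 = ((6*(-4))*4)*3 = -24*4*3 = -96*3 = -288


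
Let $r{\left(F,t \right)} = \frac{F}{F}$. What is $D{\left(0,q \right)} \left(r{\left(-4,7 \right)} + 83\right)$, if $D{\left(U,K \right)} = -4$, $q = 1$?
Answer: $-336$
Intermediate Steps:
$r{\left(F,t \right)} = 1$
$D{\left(0,q \right)} \left(r{\left(-4,7 \right)} + 83\right) = - 4 \left(1 + 83\right) = \left(-4\right) 84 = -336$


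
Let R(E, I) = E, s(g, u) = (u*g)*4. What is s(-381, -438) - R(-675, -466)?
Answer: 668187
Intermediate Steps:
s(g, u) = 4*g*u (s(g, u) = (g*u)*4 = 4*g*u)
s(-381, -438) - R(-675, -466) = 4*(-381)*(-438) - 1*(-675) = 667512 + 675 = 668187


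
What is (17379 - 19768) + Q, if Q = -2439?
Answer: -4828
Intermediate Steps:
(17379 - 19768) + Q = (17379 - 19768) - 2439 = -2389 - 2439 = -4828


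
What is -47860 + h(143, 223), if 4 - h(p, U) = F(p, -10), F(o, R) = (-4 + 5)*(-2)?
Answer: -47854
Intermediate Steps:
F(o, R) = -2 (F(o, R) = 1*(-2) = -2)
h(p, U) = 6 (h(p, U) = 4 - 1*(-2) = 4 + 2 = 6)
-47860 + h(143, 223) = -47860 + 6 = -47854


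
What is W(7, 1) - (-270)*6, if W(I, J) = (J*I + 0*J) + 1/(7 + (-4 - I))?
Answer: 6507/4 ≈ 1626.8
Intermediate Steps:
W(I, J) = 1/(3 - I) + I*J (W(I, J) = (I*J + 0) + 1/(3 - I) = I*J + 1/(3 - I) = 1/(3 - I) + I*J)
W(7, 1) - (-270)*6 = (-1 + 1*7**2 - 3*7*1)/(-3 + 7) - (-270)*6 = (-1 + 1*49 - 21)/4 - 45*(-36) = (-1 + 49 - 21)/4 + 1620 = (1/4)*27 + 1620 = 27/4 + 1620 = 6507/4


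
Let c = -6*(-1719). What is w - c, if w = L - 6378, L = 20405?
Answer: 3713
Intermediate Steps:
c = 10314
w = 14027 (w = 20405 - 6378 = 14027)
w - c = 14027 - 1*10314 = 14027 - 10314 = 3713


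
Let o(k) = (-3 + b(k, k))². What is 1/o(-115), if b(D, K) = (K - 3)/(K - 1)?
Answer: 3364/13225 ≈ 0.25437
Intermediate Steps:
b(D, K) = (-3 + K)/(-1 + K)
o(k) = (-3 + (-3 + k)/(-1 + k))²
1/o(-115) = 1/(4*(-115)²/(-1 - 115)²) = 1/(4*13225/(-116)²) = 1/(4*13225*(1/13456)) = 1/(13225/3364) = 3364/13225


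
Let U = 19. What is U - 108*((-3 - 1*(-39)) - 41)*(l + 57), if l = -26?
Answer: 16759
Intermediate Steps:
U - 108*((-3 - 1*(-39)) - 41)*(l + 57) = 19 - 108*((-3 - 1*(-39)) - 41)*(-26 + 57) = 19 - 108*((-3 + 39) - 41)*31 = 19 - 108*(36 - 41)*31 = 19 - (-540)*31 = 19 - 108*(-155) = 19 + 16740 = 16759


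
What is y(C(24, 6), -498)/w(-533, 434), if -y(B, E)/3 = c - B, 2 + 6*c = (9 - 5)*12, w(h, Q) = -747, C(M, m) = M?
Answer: -49/747 ≈ -0.065596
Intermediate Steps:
c = 23/3 (c = -1/3 + ((9 - 5)*12)/6 = -1/3 + (4*12)/6 = -1/3 + (1/6)*48 = -1/3 + 8 = 23/3 ≈ 7.6667)
y(B, E) = -23 + 3*B (y(B, E) = -3*(23/3 - B) = -23 + 3*B)
y(C(24, 6), -498)/w(-533, 434) = (-23 + 3*24)/(-747) = (-23 + 72)*(-1/747) = 49*(-1/747) = -49/747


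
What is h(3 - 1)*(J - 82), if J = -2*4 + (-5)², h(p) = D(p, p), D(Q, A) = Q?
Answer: -130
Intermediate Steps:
h(p) = p
J = 17 (J = -8 + 25 = 17)
h(3 - 1)*(J - 82) = (3 - 1)*(17 - 82) = 2*(-65) = -130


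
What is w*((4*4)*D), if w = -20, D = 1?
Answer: -320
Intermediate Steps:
w*((4*4)*D) = -20*4*4 = -320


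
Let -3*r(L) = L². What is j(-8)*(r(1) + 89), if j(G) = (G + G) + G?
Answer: -2128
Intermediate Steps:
j(G) = 3*G (j(G) = 2*G + G = 3*G)
r(L) = -L²/3
j(-8)*(r(1) + 89) = (3*(-8))*(-⅓*1² + 89) = -24*(-⅓*1 + 89) = -24*(-⅓ + 89) = -24*266/3 = -2128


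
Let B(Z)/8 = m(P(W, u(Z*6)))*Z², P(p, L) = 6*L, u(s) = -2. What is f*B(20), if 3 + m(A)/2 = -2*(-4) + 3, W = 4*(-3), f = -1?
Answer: -51200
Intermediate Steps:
W = -12
m(A) = 16 (m(A) = -6 + 2*(-2*(-4) + 3) = -6 + 2*(8 + 3) = -6 + 2*11 = -6 + 22 = 16)
B(Z) = 128*Z² (B(Z) = 8*(16*Z²) = 128*Z²)
f*B(20) = -128*20² = -128*400 = -1*51200 = -51200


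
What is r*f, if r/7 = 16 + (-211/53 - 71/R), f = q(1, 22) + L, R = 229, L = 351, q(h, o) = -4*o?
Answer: 261624510/12137 ≈ 21556.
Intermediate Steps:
f = 263 (f = -4*22 + 351 = -88 + 351 = 263)
r = 994770/12137 (r = 7*(16 + (-211/53 - 71/229)) = 7*(16 - 52082/12137) = 7*(142110/12137) = 994770/12137 ≈ 81.962)
r*f = (994770/12137)*263 = 261624510/12137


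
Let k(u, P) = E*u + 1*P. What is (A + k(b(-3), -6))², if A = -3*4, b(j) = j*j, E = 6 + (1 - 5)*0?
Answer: 1296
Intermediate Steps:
E = 6 (E = 6 - 4*0 = 6 + 0 = 6)
b(j) = j²
k(u, P) = P + 6*u (k(u, P) = 6*u + 1*P = 6*u + P = P + 6*u)
A = -12
(A + k(b(-3), -6))² = (-12 + (-6 + 6*(-3)²))² = (-12 + (-6 + 6*9))² = (-12 + (-6 + 54))² = (-12 + 48)² = 36² = 1296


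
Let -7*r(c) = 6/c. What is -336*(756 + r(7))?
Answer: -1777824/7 ≈ -2.5397e+5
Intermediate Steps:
r(c) = -6/(7*c)
-336*(756 + r(7)) = -336*(756 - 6/7/7) = -336*(756 - 6/7*1/7) = -336*(756 - 6/49) = -336*37038/49 = -1777824/7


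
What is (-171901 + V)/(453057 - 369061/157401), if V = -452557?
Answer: -49145156829/35655627898 ≈ -1.3783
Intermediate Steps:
(-171901 + V)/(453057 - 369061/157401) = (-171901 - 452557)/(453057 - 369061/157401) = -624458/(453057 - 369061*1/157401) = -624458/(453057 - 369061/157401) = -624458/71311255796/157401 = -624458*157401/71311255796 = -49145156829/35655627898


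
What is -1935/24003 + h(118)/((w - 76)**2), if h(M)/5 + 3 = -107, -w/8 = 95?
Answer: -6896795/84725256 ≈ -0.081402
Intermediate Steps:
w = -760 (w = -8*95 = -760)
h(M) = -550 (h(M) = -15 + 5*(-107) = -15 - 535 = -550)
-1935/24003 + h(118)/((w - 76)**2) = -1935/24003 - 550/(-760 - 76)**2 = -1935*1/24003 - 550/((-836)**2) = -215/2667 - 550/698896 = -215/2667 - 550*1/698896 = -215/2667 - 25/31768 = -6896795/84725256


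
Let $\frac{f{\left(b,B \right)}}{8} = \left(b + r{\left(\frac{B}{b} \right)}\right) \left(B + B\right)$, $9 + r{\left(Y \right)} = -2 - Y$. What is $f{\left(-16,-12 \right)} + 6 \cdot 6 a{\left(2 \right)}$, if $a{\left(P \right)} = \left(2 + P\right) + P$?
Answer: $5544$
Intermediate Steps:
$a{\left(P \right)} = 2 + 2 P$
$r{\left(Y \right)} = -11 - Y$ ($r{\left(Y \right)} = -9 - \left(2 + Y\right) = -11 - Y$)
$f{\left(b,B \right)} = 16 B \left(-11 + b - \frac{B}{b}\right)$ ($f{\left(b,B \right)} = 8 \left(b - \left(11 + \frac{B}{b}\right)\right) \left(B + B\right) = 8 \left(b - \left(11 + \frac{B}{b}\right)\right) 2 B = 8 \left(-11 + b - \frac{B}{b}\right) 2 B = 8 \cdot 2 B \left(-11 + b - \frac{B}{b}\right) = 16 B \left(-11 + b - \frac{B}{b}\right)$)
$f{\left(-16,-12 \right)} + 6 \cdot 6 a{\left(2 \right)} = \left(-16\right) \left(-12\right) \frac{1}{-16} \left(-12 - - 16 \left(-11 - 16\right)\right) + 6 \cdot 6 \left(2 + 2 \cdot 2\right) = \left(-16\right) \left(-12\right) \left(- \frac{1}{16}\right) \left(-12 - \left(-16\right) \left(-27\right)\right) + 36 \left(2 + 4\right) = \left(-16\right) \left(-12\right) \left(- \frac{1}{16}\right) \left(-12 - 432\right) + 36 \cdot 6 = \left(-16\right) \left(-12\right) \left(- \frac{1}{16}\right) \left(-444\right) + 216 = 5328 + 216 = 5544$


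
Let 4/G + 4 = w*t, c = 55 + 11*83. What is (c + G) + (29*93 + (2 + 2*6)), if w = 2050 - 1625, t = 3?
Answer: 4676013/1271 ≈ 3679.0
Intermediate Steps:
w = 425
c = 968 (c = 55 + 913 = 968)
G = 4/1271 (G = 4/(-4 + 425*3) = 4/(-4 + 1275) = 4/1271 ≈ 0.0031471)
(c + G) + (29*93 + (2 + 2*6)) = (968 + 4/1271) + (29*93 + (2 + 2*6)) = 1230332/1271 + (2697 + (2 + 12)) = 1230332/1271 + (2697 + 14) = 1230332/1271 + 2711 = 4676013/1271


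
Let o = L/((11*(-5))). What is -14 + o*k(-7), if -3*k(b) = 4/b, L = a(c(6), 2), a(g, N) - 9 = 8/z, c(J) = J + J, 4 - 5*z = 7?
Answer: -48458/3465 ≈ -13.985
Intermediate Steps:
z = -⅗ (z = ⅘ - ⅕*7 = ⅘ - 7/5 = -⅗ ≈ -0.60000)
c(J) = 2*J
a(g, N) = -13/3 (a(g, N) = 9 + 8/(-⅗) = 9 + 8*(-5/3) = 9 - 40/3 = -13/3)
L = -13/3 ≈ -4.3333
k(b) = -4/(3*b)
o = 13/165 (o = -13/(3*(11*(-5))) = -13/3/(-55) = -13/3*(-1/55) = 13/165 ≈ 0.078788)
-14 + o*k(-7) = -14 + 13*(-4/3/(-7))/165 = -14 + 13*(-4/3*(-⅐))/165 = -14 + (13/165)*(4/21) = -14 + 52/3465 = -48458/3465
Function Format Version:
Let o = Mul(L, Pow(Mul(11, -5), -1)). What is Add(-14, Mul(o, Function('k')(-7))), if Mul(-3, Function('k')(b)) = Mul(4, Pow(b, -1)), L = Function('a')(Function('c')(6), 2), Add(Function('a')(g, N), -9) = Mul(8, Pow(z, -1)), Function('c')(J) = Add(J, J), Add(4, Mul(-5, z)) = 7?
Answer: Rational(-48458, 3465) ≈ -13.985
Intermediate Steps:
z = Rational(-3, 5) (z = Add(Rational(4, 5), Mul(Rational(-1, 5), 7)) = Add(Rational(4, 5), Rational(-7, 5)) = Rational(-3, 5) ≈ -0.60000)
Function('c')(J) = Mul(2, J)
Function('a')(g, N) = Rational(-13, 3) (Function('a')(g, N) = Add(9, Mul(8, Pow(Rational(-3, 5), -1))) = Add(9, Mul(8, Rational(-5, 3))) = Add(9, Rational(-40, 3)) = Rational(-13, 3))
L = Rational(-13, 3) ≈ -4.3333
Function('k')(b) = Mul(Rational(-4, 3), Pow(b, -1)) (Function('k')(b) = Mul(Rational(-1, 3), Mul(4, Pow(b, -1))) = Mul(Rational(-4, 3), Pow(b, -1)))
o = Rational(13, 165) (o = Mul(Rational(-13, 3), Pow(Mul(11, -5), -1)) = Mul(Rational(-13, 3), Pow(-55, -1)) = Mul(Rational(-13, 3), Rational(-1, 55)) = Rational(13, 165) ≈ 0.078788)
Add(-14, Mul(o, Function('k')(-7))) = Add(-14, Mul(Rational(13, 165), Mul(Rational(-4, 3), Pow(-7, -1)))) = Add(-14, Mul(Rational(13, 165), Mul(Rational(-4, 3), Rational(-1, 7)))) = Add(-14, Mul(Rational(13, 165), Rational(4, 21))) = Add(-14, Rational(52, 3465)) = Rational(-48458, 3465)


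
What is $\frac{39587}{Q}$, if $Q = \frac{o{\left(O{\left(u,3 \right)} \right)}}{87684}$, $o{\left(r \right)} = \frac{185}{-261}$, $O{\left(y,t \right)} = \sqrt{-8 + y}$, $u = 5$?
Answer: $- \frac{905969238588}{185} \approx -4.8971 \cdot 10^{9}$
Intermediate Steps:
$o{\left(r \right)} = - \frac{185}{261}$ ($o{\left(r \right)} = 185 \left(- \frac{1}{261}\right) = - \frac{185}{261}$)
$Q = - \frac{185}{22885524}$ ($Q = - \frac{185}{261 \cdot 87684} = \left(- \frac{185}{261}\right) \frac{1}{87684} = - \frac{185}{22885524} \approx -8.0837 \cdot 10^{-6}$)
$\frac{39587}{Q} = \frac{39587}{- \frac{185}{22885524}} = 39587 \left(- \frac{22885524}{185}\right) = - \frac{905969238588}{185}$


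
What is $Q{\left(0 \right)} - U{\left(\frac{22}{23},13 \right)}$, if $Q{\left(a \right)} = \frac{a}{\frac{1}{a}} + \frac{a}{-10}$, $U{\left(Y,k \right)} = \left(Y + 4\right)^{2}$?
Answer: $- \frac{12996}{529} \approx -24.567$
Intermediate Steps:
$U{\left(Y,k \right)} = \left(4 + Y\right)^{2}$
$Q{\left(a \right)} = a^{2} - \frac{a}{10}$ ($Q{\left(a \right)} = a a + a \left(- \frac{1}{10}\right) = a^{2} - \frac{a}{10}$)
$Q{\left(0 \right)} - U{\left(\frac{22}{23},13 \right)} = 0 \left(- \frac{1}{10} + 0\right) - \left(4 + \frac{22}{23}\right)^{2} = 0 \left(- \frac{1}{10}\right) - \left(4 + 22 \cdot \frac{1}{23}\right)^{2} = 0 - \left(4 + \frac{22}{23}\right)^{2} = 0 - \left(\frac{114}{23}\right)^{2} = 0 - \frac{12996}{529} = - \frac{12996}{529}$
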